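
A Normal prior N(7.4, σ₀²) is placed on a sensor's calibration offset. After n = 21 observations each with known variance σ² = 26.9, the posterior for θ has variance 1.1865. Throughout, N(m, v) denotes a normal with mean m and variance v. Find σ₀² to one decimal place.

σ₀² = 16.1

Posterior precision equals prior precision plus data precision: 1/σ_n² = 1/σ₀² + n/σ².
So 1/σ₀² = 1/1.1865 − 21/26.9 = 0.842815 − 0.780669 = 0.062146.
Hence σ₀² = 1/0.062146 ≈ 16.1.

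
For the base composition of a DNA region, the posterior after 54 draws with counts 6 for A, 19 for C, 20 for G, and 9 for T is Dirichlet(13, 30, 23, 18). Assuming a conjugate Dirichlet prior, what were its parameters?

For a Dirichlet(α) prior with multinomial counts c, the posterior is Dirichlet(α + c) componentwise.
Subtract each count from the matching posterior parameter: 13−6=7, 30−19=11, 23−20=3, 18−9=9.

Dirichlet(7, 11, 3, 9)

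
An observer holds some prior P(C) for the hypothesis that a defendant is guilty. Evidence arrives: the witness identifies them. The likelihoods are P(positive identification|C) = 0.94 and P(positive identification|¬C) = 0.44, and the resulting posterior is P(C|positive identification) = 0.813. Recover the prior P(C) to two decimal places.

P(C) = 0.67

Bayes' rule in odds form gives O(C|E) = O(C)·[P(E|C)/P(E|¬C)], hence O(C) = O(C|E)/LR.
Posterior odds = 0.813/(1−0.813) = 4.3476. LR = 0.94/0.44 = 2.1364.
Prior odds = 4.3476/2.1364 = 2.0350, so P(C) = 2.0350/(1+2.0350) ≈ 0.67.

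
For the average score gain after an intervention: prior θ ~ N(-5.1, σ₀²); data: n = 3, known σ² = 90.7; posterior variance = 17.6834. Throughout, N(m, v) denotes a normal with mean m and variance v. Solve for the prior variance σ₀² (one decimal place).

For the Normal–Normal model with known σ², precisions add: τ_n = τ₀ + n/σ².
So 1/σ₀² = 1/17.6834 − 3/90.7 = 0.056550 − 0.033076 = 0.023474.
Hence σ₀² = 1/0.023474 ≈ 42.6.

σ₀² = 42.6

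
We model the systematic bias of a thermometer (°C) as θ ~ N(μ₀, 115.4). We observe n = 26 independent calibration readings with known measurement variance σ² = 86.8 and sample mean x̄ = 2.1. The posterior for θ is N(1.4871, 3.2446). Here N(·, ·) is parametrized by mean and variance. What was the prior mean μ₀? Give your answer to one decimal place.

μ₀ = -19.7

With known observation variance, the Normal–Normal posterior has precision τ_n = τ₀ + n/σ² and mean μ_n = (τ₀μ₀ + (n/σ²)x̄)/τ_n.
Here τ₀ = 1/115.4 = 0.008666 and τ_data = 26/86.8 = 0.299539, so τ_n = 0.308205.
Rearranging for μ₀: μ₀ = (μ_n·τ_n − τ_data·x̄)/τ₀ = (1.4871·0.308205 − 0.299539·2.1) / 0.008666 = -0.170700/0.008666 ≈ -19.7.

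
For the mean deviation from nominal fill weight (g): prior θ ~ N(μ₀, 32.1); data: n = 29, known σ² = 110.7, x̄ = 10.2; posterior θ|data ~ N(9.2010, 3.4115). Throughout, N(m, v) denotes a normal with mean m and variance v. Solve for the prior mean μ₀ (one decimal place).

μ₀ = 0.8

The posterior mean is a precision-weighted average: μ_n = (τ₀μ₀ + τ_data·x̄)/(τ₀+τ_data), with τ₀=1/σ₀² and τ_data=n/σ².
Here τ₀ = 1/32.1 = 0.031153 and τ_data = 29/110.7 = 0.261969, so τ_n = 0.293122.
Rearranging for μ₀: μ₀ = (μ_n·τ_n − τ_data·x̄)/τ₀ = (9.2010·0.293122 − 0.261969·10.2) / 0.031153 = 0.024932/0.031153 ≈ 0.8.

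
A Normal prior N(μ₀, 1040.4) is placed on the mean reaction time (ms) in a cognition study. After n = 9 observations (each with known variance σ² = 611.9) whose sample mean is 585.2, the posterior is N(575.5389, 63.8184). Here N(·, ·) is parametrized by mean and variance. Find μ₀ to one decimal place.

μ₀ = 427.7

The posterior mean is a precision-weighted average: μ_n = (τ₀μ₀ + τ_data·x̄)/(τ₀+τ_data), with τ₀=1/σ₀² and τ_data=n/σ².
Here τ₀ = 1/1040.4 = 0.000961 and τ_data = 9/611.9 = 0.014708, so τ_n = 0.015669.
Rearranging for μ₀: μ₀ = (μ_n·τ_n − τ_data·x̄)/τ₀ = (575.5389·0.015669 − 0.014708·585.2) / 0.000961 = 0.410997/0.000961 ≈ 427.7.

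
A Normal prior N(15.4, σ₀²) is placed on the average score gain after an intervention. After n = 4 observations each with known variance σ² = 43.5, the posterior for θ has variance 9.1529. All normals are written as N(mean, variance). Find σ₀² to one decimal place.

For the Normal–Normal model with known σ², precisions add: τ_n = τ₀ + n/σ².
So 1/σ₀² = 1/9.1529 − 4/43.5 = 0.109255 − 0.091954 = 0.017301.
Hence σ₀² = 1/0.017301 ≈ 57.8.

σ₀² = 57.8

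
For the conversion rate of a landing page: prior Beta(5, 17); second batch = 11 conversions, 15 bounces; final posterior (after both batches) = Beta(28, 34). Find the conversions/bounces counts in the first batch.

12 conversions and 2 bounces

Sequential conjugate updates are equivalent to a single update on the pooled data, so total successes = posterior α − prior α and total failures = posterior β − prior β.
Total across both batches: 28−5=23 conversions, 34−17=17 bounces.
Subtract the second batch: 23−11=12 conversions and 17−15=2 bounces.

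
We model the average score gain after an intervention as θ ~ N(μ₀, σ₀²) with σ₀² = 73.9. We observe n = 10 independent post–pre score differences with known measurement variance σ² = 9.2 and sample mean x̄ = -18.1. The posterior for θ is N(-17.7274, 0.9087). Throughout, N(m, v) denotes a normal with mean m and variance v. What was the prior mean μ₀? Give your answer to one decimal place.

μ₀ = 12.2

The posterior mean is a precision-weighted average: μ_n = (τ₀μ₀ + τ_data·x̄)/(τ₀+τ_data), with τ₀=1/σ₀² and τ_data=n/σ².
Here τ₀ = 1/73.9 = 0.013532 and τ_data = 10/9.2 = 1.086957, so τ_n = 1.100489.
Rearranging for μ₀: μ₀ = (μ_n·τ_n − τ_data·x̄)/τ₀ = (-17.7274·1.100489 − 1.086957·-18.1) / 0.013532 = 0.165113/0.013532 ≈ 12.2.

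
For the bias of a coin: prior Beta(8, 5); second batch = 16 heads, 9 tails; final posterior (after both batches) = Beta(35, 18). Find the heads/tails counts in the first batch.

Because Beta–binomial updating is additive in the counts, the combined data contributed (α_post−α_prior, β_post−β_prior) successes and failures.
Total across both batches: 35−8=27 heads, 18−5=13 tails.
Subtract the second batch: 27−16=11 heads and 13−9=4 tails.

11 heads and 4 tails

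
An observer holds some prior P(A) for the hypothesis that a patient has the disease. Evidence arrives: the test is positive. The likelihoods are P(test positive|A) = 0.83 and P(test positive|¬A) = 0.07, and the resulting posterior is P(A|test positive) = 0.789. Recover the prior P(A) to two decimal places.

P(A) = 0.24

Bayes' rule in odds form gives O(A|E) = O(A)·[P(E|A)/P(E|¬A)], hence O(A) = O(A|E)/LR.
Posterior odds = 0.789/(1−0.789) = 3.7393. LR = 0.83/0.07 = 11.8571.
Prior odds = 3.7393/11.8571 = 0.3154, so P(A) = 0.3154/(1+0.3154) ≈ 0.24.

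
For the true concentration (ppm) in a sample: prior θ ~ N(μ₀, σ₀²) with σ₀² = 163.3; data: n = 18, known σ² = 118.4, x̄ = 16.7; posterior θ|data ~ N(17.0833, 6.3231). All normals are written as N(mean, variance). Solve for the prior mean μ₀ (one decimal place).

With known observation variance, the Normal–Normal posterior has precision τ_n = τ₀ + n/σ² and mean μ_n = (τ₀μ₀ + (n/σ²)x̄)/τ_n.
Here τ₀ = 1/163.3 = 0.006124 and τ_data = 18/118.4 = 0.152027, so τ_n = 0.158151.
Rearranging for μ₀: μ₀ = (μ_n·τ_n − τ_data·x̄)/τ₀ = (17.0833·0.158151 − 0.152027·16.7) / 0.006124 = 0.162890/0.006124 ≈ 26.6.

μ₀ = 26.6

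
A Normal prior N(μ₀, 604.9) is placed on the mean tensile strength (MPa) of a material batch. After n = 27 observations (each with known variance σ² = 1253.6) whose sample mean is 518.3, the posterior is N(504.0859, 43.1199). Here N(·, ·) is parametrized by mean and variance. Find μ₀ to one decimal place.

With known observation variance, the Normal–Normal posterior has precision τ_n = τ₀ + n/σ² and mean μ_n = (τ₀μ₀ + (n/σ²)x̄)/τ_n.
Here τ₀ = 1/604.9 = 0.001653 and τ_data = 27/1253.6 = 0.021538, so τ_n = 0.023191.
Rearranging for μ₀: μ₀ = (μ_n·τ_n − τ_data·x̄)/τ₀ = (504.0859·0.023191 − 0.021538·518.3) / 0.001653 = 0.527111/0.001653 ≈ 318.9.

μ₀ = 318.9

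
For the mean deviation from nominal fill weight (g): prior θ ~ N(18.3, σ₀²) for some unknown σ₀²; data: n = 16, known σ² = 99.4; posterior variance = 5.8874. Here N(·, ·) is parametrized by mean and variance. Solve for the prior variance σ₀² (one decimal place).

Posterior precision equals prior precision plus data precision: 1/σ_n² = 1/σ₀² + n/σ².
So 1/σ₀² = 1/5.8874 − 16/99.4 = 0.169854 − 0.160966 = 0.008888.
Hence σ₀² = 1/0.008888 ≈ 112.5.

σ₀² = 112.5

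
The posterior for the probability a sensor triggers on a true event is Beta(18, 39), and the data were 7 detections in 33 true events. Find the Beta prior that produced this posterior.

Beta(11, 13)

Under Beta–binomial conjugacy the posterior parameters are (α+s, β+f).
Subtract the data counts: 18−7=11, 39−26=13.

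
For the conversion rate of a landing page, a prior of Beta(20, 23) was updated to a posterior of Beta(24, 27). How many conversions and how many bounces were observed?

4 conversions and 4 bounces

Beta is conjugate to the binomial likelihood: posterior = Beta(α+s, β+f).
So s = 24 − 20 = 4 and f = 27 − 23 = 4.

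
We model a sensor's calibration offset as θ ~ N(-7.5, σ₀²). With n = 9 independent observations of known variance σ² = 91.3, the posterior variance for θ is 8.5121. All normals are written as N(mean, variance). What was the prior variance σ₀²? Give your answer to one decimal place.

σ₀² = 52.9

Posterior precision equals prior precision plus data precision: 1/σ_n² = 1/σ₀² + n/σ².
So 1/σ₀² = 1/8.5121 − 9/91.3 = 0.117480 − 0.098576 = 0.018904.
Hence σ₀² = 1/0.018904 ≈ 52.9.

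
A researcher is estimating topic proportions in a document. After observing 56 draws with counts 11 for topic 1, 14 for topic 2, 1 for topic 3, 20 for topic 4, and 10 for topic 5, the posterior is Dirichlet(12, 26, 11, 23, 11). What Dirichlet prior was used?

Dirichlet(1, 12, 10, 3, 1)

For a Dirichlet(α) prior with multinomial counts c, the posterior is Dirichlet(α + c) componentwise.
Subtract each count from the matching posterior parameter: 12−11=1, 26−14=12, 11−1=10, 23−20=3, 11−10=1.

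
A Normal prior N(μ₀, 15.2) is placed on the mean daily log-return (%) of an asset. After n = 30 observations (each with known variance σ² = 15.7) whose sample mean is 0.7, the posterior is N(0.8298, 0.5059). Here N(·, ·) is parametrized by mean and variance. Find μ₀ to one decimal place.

With known observation variance, the Normal–Normal posterior has precision τ_n = τ₀ + n/σ² and mean μ_n = (τ₀μ₀ + (n/σ²)x̄)/τ_n.
Here τ₀ = 1/15.2 = 0.065789 and τ_data = 30/15.7 = 1.910828, so τ_n = 1.976617.
Rearranging for μ₀: μ₀ = (μ_n·τ_n − τ_data·x̄)/τ₀ = (0.8298·1.976617 − 1.910828·0.7) / 0.065789 = 0.302617/0.065789 ≈ 4.6.

μ₀ = 4.6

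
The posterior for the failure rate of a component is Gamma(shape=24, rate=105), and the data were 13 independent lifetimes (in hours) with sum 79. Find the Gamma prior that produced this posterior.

For an exponential likelihood with a Gamma(α, β) prior on the rate, n observations with total T give posterior Gamma(α+n, β+T).
So α = 24 − 13 = 11 and β = 105 − 79 = 26.

Gamma(shape=11, rate=26)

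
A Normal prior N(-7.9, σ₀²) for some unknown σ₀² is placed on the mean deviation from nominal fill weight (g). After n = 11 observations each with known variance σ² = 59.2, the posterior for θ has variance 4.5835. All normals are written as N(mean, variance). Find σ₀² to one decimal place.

Posterior precision equals prior precision plus data precision: 1/σ_n² = 1/σ₀² + n/σ².
So 1/σ₀² = 1/4.5835 − 11/59.2 = 0.218174 − 0.185811 = 0.032363.
Hence σ₀² = 1/0.032363 ≈ 30.9.

σ₀² = 30.9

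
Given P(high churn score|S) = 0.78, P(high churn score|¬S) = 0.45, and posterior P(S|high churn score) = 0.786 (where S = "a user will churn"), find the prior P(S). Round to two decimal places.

In odds form, posterior odds = prior odds × likelihood ratio, so prior odds = posterior odds ÷ LR.
Posterior odds = 0.786/(1−0.786) = 3.6729. LR = 0.78/0.45 = 1.7333.
Prior odds = 3.6729/1.7333 = 2.1190, so P(S) = 2.1190/(1+2.1190) ≈ 0.68.

P(S) = 0.68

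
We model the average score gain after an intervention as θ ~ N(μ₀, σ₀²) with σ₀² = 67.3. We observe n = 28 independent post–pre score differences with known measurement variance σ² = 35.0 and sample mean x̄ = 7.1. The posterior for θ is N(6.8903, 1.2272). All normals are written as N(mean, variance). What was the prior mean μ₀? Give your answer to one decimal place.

μ₀ = -4.4

With known observation variance, the Normal–Normal posterior has precision τ_n = τ₀ + n/σ² and mean μ_n = (τ₀μ₀ + (n/σ²)x̄)/τ_n.
Here τ₀ = 1/67.3 = 0.014859 and τ_data = 28/35.0 = 0.800000, so τ_n = 0.814859.
Rearranging for μ₀: μ₀ = (μ_n·τ_n − τ_data·x̄)/τ₀ = (6.8903·0.814859 − 0.800000·7.1) / 0.014859 = -0.065377/0.014859 ≈ -4.4.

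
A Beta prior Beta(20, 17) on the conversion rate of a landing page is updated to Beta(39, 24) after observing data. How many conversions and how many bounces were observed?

19 conversions and 7 bounces

Beta is conjugate to the binomial likelihood: posterior = Beta(α+s, β+f).
So s = 39 − 20 = 19 and f = 24 − 17 = 7.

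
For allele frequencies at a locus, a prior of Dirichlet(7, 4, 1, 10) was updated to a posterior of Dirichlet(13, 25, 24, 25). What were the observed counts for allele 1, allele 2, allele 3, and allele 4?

counts (6, 21, 23, 15)

For a Dirichlet(α) prior with multinomial counts c, the posterior is Dirichlet(α + c) componentwise.
Counts are posterior − prior componentwise: 13−7=6, 25−4=21, 24−1=23, 25−10=15.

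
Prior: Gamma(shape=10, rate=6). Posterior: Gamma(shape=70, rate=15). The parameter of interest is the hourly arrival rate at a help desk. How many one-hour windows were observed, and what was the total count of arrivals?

n = 9 one-hour windows with total 60 arrivals

Gamma–Poisson conjugacy: posterior shape = α + Σxᵢ, posterior rate = β + n.
Matching: Σxᵢ = 70 − 10 = 60 and n = 15 − 6 = 9.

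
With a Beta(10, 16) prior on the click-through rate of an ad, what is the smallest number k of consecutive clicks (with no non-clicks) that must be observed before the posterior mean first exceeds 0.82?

After k clicks and 0 non-clicks the posterior is Beta(10+k, 16), with mean (10+k)/(10+16+k).
Set (10+k)/(26+k) > 0.82 and solve: k > (0.82·26 − 10)/(1 − 0.82) = 62.889.
The smallest integer exceeding 62.889 is 63, and checking k=63: (73)/(89) = 0.8202 > 0.82.

k = 63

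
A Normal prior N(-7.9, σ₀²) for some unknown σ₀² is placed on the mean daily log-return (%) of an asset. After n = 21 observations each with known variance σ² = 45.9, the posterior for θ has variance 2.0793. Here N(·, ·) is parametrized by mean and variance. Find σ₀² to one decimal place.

Posterior precision equals prior precision plus data precision: 1/σ_n² = 1/σ₀² + n/σ².
So 1/σ₀² = 1/2.0793 − 21/45.9 = 0.480931 − 0.457516 = 0.023415.
Hence σ₀² = 1/0.023415 ≈ 42.7.

σ₀² = 42.7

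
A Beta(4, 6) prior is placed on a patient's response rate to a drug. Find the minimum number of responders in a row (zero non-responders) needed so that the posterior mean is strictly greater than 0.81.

After k responders and 0 non-responders the posterior is Beta(4+k, 6), with mean (4+k)/(4+6+k).
Set (4+k)/(10+k) > 0.81 and solve: k > (0.81·10 − 4)/(1 − 0.81) = 21.579.
The smallest integer exceeding 21.579 is 22.

k = 22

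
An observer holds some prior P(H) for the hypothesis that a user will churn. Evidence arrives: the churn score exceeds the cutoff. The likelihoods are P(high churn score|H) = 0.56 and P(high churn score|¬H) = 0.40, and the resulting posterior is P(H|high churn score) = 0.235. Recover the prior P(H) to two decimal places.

P(H) = 0.18

Bayes' rule in odds form gives O(H|E) = O(H)·[P(E|H)/P(E|¬H)], hence O(H) = O(H|E)/LR.
Posterior odds = 0.235/(1−0.235) = 0.3072. LR = 0.56/0.40 = 1.4000.
Prior odds = 0.3072/1.4000 = 0.2194, so P(H) = 0.2194/(1+0.2194) ≈ 0.18.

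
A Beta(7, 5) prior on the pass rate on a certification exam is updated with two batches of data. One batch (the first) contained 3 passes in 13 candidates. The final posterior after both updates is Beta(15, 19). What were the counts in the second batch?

5 passes and 4 failures

Because Beta–binomial updating is additive in the counts, the combined data contributed (α_post−α_prior, β_post−β_prior) successes and failures.
Total across both batches: 15−7=8 passes, 19−5=14 failures.
Subtract the first batch: 8−3=5 passes and 14−10=4 failures.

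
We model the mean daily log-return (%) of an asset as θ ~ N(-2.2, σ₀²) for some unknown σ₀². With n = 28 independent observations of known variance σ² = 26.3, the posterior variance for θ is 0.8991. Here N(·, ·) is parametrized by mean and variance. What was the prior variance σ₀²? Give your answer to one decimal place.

Posterior precision equals prior precision plus data precision: 1/σ_n² = 1/σ₀² + n/σ².
So 1/σ₀² = 1/0.8991 − 28/26.3 = 1.112223 − 1.064639 = 0.047584.
Hence σ₀² = 1/0.047584 ≈ 21.0.

σ₀² = 21.0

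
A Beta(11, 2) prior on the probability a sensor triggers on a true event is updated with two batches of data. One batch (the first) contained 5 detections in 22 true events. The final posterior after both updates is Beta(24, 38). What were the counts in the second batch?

Sequential conjugate updates are equivalent to a single update on the pooled data, so total successes = posterior α − prior α and total failures = posterior β − prior β.
Total across both batches: 24−11=13 detections, 38−2=36 misses.
Subtract the first batch: 13−5=8 detections and 36−17=19 misses.

8 detections and 19 misses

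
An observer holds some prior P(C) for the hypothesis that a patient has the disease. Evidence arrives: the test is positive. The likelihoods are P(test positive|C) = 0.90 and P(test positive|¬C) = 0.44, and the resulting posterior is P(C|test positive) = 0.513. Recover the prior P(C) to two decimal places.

P(C) = 0.34

In odds form, posterior odds = prior odds × likelihood ratio, so prior odds = posterior odds ÷ LR.
Posterior odds = 0.513/(1−0.513) = 1.0534. LR = 0.90/0.44 = 2.0455.
Prior odds = 1.0534/2.0455 = 0.5150, so P(C) = 0.5150/(1+0.5150) ≈ 0.34.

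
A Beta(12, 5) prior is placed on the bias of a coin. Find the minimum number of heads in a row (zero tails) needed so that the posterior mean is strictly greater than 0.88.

After k heads and 0 tails the posterior is Beta(12+k, 5), with mean (12+k)/(12+5+k).
Set (12+k)/(17+k) > 0.88 and solve: k > (0.88·17 − 12)/(1 − 0.88) = 24.667.
The smallest integer exceeding 24.667 is 25.

k = 25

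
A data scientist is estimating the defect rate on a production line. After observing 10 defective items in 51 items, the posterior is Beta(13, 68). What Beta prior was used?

Under Beta–binomial conjugacy the posterior parameters are (α+s, β+f).
So α = 13 − 10 = 3 and β = 68 − 41 = 27.

Beta(3, 27)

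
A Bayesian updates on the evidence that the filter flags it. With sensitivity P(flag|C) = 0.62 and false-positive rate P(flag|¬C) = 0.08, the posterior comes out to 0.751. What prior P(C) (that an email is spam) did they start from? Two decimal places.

P(C) = 0.28

Bayes' rule in odds form gives O(C|E) = O(C)·[P(E|C)/P(E|¬C)], hence O(C) = O(C|E)/LR.
Posterior odds = 0.751/(1−0.751) = 3.0161. LR = 0.62/0.08 = 7.7500.
Prior odds = 3.0161/7.7500 = 0.3892, so P(C) = 0.3892/(1+0.3892) ≈ 0.28.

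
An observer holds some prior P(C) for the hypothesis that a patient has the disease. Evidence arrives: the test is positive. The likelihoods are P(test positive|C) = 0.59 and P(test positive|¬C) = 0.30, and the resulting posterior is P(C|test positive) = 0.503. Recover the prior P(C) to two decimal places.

Bayes' rule in odds form gives O(C|E) = O(C)·[P(E|C)/P(E|¬C)], hence O(C) = O(C|E)/LR.
Posterior odds = 0.503/(1−0.503) = 1.0121. LR = 0.59/0.30 = 1.9667.
Prior odds = 1.0121/1.9667 = 0.5146, so P(C) = 0.5146/(1+0.5146) ≈ 0.34.

P(C) = 0.34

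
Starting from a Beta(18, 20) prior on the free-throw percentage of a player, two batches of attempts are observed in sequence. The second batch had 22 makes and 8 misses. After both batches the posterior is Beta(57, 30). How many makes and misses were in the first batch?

Because Beta–binomial updating is additive in the counts, the combined data contributed (α_post−α_prior, β_post−β_prior) successes and failures.
Total across both batches: 57−18=39 makes, 30−20=10 misses.
Subtract the second batch: 39−22=17 makes and 10−8=2 misses.

17 makes and 2 misses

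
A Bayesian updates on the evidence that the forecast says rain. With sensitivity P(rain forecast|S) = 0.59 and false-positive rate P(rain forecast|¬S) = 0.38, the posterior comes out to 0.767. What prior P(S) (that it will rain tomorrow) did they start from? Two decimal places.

Bayes' rule in odds form gives O(S|E) = O(S)·[P(E|S)/P(E|¬S)], hence O(S) = O(S|E)/LR.
Posterior odds = 0.767/(1−0.767) = 3.2918. LR = 0.59/0.38 = 1.5526.
Prior odds = 3.2918/1.5526 = 2.1202, so P(S) = 2.1202/(1+2.1202) ≈ 0.68.

P(S) = 0.68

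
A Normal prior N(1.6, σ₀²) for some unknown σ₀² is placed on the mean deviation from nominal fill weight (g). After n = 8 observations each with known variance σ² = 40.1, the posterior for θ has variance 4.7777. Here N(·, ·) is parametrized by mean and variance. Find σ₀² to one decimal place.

σ₀² = 102.0

Posterior precision equals prior precision plus data precision: 1/σ_n² = 1/σ₀² + n/σ².
So 1/σ₀² = 1/4.7777 − 8/40.1 = 0.209306 − 0.199501 = 0.009805.
Hence σ₀² = 1/0.009805 ≈ 102.0.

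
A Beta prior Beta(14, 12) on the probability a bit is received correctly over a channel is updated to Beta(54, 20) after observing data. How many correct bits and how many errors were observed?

40 correct bits and 8 errors

A Beta(a, b) prior with s successes and f failures in binomial data gives a Beta(a+s, b+f) posterior.
So s = 54 − 14 = 40 and f = 20 − 12 = 8.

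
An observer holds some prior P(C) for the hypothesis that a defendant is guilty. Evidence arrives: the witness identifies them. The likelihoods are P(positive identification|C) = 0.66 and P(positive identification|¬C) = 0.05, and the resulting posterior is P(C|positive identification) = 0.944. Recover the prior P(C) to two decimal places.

P(C) = 0.56

Bayes' rule in odds form gives O(C|E) = O(C)·[P(E|C)/P(E|¬C)], hence O(C) = O(C|E)/LR.
Posterior odds = 0.944/(1−0.944) = 16.8571. LR = 0.66/0.05 = 13.2000.
Prior odds = 16.8571/13.2000 = 1.2771, so P(C) = 1.2771/(1+1.2771) ≈ 0.56.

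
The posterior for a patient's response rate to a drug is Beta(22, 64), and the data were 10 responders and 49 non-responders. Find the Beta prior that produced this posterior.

A Beta(a, b) prior with s successes and f failures in binomial data gives a Beta(a+s, b+f) posterior.
Subtract the data counts: 22−10=12, 64−49=15.

Beta(12, 15)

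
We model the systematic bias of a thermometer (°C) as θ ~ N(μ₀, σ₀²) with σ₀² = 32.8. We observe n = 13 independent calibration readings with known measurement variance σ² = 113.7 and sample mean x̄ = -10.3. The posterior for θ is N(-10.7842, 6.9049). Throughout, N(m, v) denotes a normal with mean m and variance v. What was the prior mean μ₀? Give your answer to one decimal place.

With known observation variance, the Normal–Normal posterior has precision τ_n = τ₀ + n/σ² and mean μ_n = (τ₀μ₀ + (n/σ²)x̄)/τ_n.
Here τ₀ = 1/32.8 = 0.030488 and τ_data = 13/113.7 = 0.114336, so τ_n = 0.144824.
Rearranging for μ₀: μ₀ = (μ_n·τ_n − τ_data·x̄)/τ₀ = (-10.7842·0.144824 − 0.114336·-10.3) / 0.030488 = -0.384150/0.030488 ≈ -12.6.

μ₀ = -12.6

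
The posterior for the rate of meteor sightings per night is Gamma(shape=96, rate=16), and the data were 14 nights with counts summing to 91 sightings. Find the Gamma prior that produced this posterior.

Gamma(shape=5, rate=2)

A Gamma(α, β) prior (rate parametrization) on a Poisson rate with n observations summing to S gives posterior Gamma(α+S, β+n).
So α = 96 − 91 = 5 and β = 16 − 14 = 2.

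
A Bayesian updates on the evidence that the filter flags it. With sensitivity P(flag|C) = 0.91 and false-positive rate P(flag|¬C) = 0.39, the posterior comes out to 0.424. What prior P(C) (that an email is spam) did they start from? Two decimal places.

In odds form, posterior odds = prior odds × likelihood ratio, so prior odds = posterior odds ÷ LR.
Posterior odds = 0.424/(1−0.424) = 0.7361. LR = 0.91/0.39 = 2.3333.
Prior odds = 0.7361/2.3333 = 0.3155, so P(C) = 0.3155/(1+0.3155) ≈ 0.24.

P(C) = 0.24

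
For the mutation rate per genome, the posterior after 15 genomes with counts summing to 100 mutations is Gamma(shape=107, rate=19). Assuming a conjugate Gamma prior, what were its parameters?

A Gamma(α, β) prior (rate parametrization) on a Poisson rate with n observations summing to S gives posterior Gamma(α+S, β+n).
So α = 107 − 100 = 7 and β = 19 − 15 = 4.

Gamma(shape=7, rate=4)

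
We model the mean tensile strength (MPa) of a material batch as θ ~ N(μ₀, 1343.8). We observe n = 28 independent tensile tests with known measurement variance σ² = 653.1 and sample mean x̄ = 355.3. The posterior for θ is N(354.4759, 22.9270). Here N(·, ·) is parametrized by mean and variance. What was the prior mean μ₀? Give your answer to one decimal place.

With known observation variance, the Normal–Normal posterior has precision τ_n = τ₀ + n/σ² and mean μ_n = (τ₀μ₀ + (n/σ²)x̄)/τ_n.
Here τ₀ = 1/1343.8 = 0.000744 and τ_data = 28/653.1 = 0.042872, so τ_n = 0.043616.
Rearranging for μ₀: μ₀ = (μ_n·τ_n − τ_data·x̄)/τ₀ = (354.4759·0.043616 − 0.042872·355.3) / 0.000744 = 0.228399/0.000744 ≈ 307.0.

μ₀ = 307.0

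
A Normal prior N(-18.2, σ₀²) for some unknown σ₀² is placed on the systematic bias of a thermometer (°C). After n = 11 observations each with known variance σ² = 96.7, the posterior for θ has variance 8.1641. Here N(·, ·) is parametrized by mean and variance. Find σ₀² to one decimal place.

Posterior precision equals prior precision plus data precision: 1/σ_n² = 1/σ₀² + n/σ².
So 1/σ₀² = 1/8.1641 − 11/96.7 = 0.122487 − 0.113754 = 0.008733.
Hence σ₀² = 1/0.008733 ≈ 114.5.

σ₀² = 114.5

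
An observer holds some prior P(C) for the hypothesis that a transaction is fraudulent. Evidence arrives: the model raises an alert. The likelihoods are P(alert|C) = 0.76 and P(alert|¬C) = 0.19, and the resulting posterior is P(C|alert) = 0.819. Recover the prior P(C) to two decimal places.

In odds form, posterior odds = prior odds × likelihood ratio, so prior odds = posterior odds ÷ LR.
Posterior odds = 0.819/(1−0.819) = 4.5249. LR = 0.76/0.19 = 4.0000.
Prior odds = 4.5249/4.0000 = 1.1312, so P(C) = 1.1312/(1+1.1312) ≈ 0.53.

P(C) = 0.53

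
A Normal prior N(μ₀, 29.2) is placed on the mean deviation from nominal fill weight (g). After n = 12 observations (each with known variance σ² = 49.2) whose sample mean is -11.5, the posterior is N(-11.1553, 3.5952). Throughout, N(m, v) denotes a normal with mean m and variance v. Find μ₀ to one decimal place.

With known observation variance, the Normal–Normal posterior has precision τ_n = τ₀ + n/σ² and mean μ_n = (τ₀μ₀ + (n/σ²)x̄)/τ_n.
Here τ₀ = 1/29.2 = 0.034247 and τ_data = 12/49.2 = 0.243902, so τ_n = 0.278149.
Rearranging for μ₀: μ₀ = (μ_n·τ_n − τ_data·x̄)/τ₀ = (-11.1553·0.278149 − 0.243902·-11.5) / 0.034247 = -0.297963/0.034247 ≈ -8.7.

μ₀ = -8.7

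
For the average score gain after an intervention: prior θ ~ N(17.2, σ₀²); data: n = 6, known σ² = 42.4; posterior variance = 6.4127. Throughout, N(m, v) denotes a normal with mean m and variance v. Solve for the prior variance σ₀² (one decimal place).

σ₀² = 69.3

Posterior precision equals prior precision plus data precision: 1/σ_n² = 1/σ₀² + n/σ².
So 1/σ₀² = 1/6.4127 − 6/42.4 = 0.155941 − 0.141509 = 0.014432.
Hence σ₀² = 1/0.014432 ≈ 69.3.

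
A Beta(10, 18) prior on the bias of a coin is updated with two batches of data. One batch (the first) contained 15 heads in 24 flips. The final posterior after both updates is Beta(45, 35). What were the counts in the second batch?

20 heads and 8 tails

Sequential conjugate updates are equivalent to a single update on the pooled data, so total successes = posterior α − prior α and total failures = posterior β − prior β.
Total across both batches: 45−10=35 heads, 35−18=17 tails.
Subtract the first batch: 35−15=20 heads and 17−9=8 tails.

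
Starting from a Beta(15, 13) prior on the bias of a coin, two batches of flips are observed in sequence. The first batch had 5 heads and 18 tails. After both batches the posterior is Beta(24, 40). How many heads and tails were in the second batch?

Because Beta–binomial updating is additive in the counts, the combined data contributed (α_post−α_prior, β_post−β_prior) successes and failures.
Total across both batches: 24−15=9 heads, 40−13=27 tails.
Subtract the first batch: 9−5=4 heads and 27−18=9 tails.

4 heads and 9 tails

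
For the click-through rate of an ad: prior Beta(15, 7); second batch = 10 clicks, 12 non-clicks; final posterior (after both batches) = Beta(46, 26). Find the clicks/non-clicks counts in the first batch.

Because Beta–binomial updating is additive in the counts, the combined data contributed (α_post−α_prior, β_post−β_prior) successes and failures.
Total across both batches: 46−15=31 clicks, 26−7=19 non-clicks.
Subtract the second batch: 31−10=21 clicks and 19−12=7 non-clicks.

21 clicks and 7 non-clicks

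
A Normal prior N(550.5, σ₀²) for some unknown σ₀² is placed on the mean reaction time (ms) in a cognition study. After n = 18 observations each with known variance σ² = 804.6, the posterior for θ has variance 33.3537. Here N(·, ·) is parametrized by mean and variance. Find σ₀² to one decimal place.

Posterior precision equals prior precision plus data precision: 1/σ_n² = 1/σ₀² + n/σ².
So 1/σ₀² = 1/33.3537 − 18/804.6 = 0.029982 − 0.022371 = 0.007611.
Hence σ₀² = 1/0.007611 ≈ 131.4.

σ₀² = 131.4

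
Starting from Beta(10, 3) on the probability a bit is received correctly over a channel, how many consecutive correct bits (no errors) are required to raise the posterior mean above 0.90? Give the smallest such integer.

k = 18

After k correct bits and 0 errors the posterior is Beta(10+k, 3), with mean (10+k)/(10+3+k).
Set (10+k)/(13+k) > 0.90 and solve: k > (0.90·13 − 10)/(1 − 0.90) = 17.000.
The smallest integer exceeding 17.000 is 18, and checking k=18: (28)/(31) = 0.9032 > 0.90.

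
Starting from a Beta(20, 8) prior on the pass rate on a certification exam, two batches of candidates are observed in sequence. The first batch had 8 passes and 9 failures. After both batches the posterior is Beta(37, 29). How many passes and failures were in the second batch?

9 passes and 12 failures

Because Beta–binomial updating is additive in the counts, the combined data contributed (α_post−α_prior, β_post−β_prior) successes and failures.
Total across both batches: 37−20=17 passes, 29−8=21 failures.
Subtract the first batch: 17−8=9 passes and 21−9=12 failures.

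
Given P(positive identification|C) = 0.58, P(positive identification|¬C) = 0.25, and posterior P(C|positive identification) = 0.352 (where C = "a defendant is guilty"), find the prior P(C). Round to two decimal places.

P(C) = 0.19

In odds form, posterior odds = prior odds × likelihood ratio, so prior odds = posterior odds ÷ LR.
Posterior odds = 0.352/(1−0.352) = 0.5432. LR = 0.58/0.25 = 2.3200.
Prior odds = 0.5432/2.3200 = 0.2341, so P(C) = 0.2341/(1+0.2341) ≈ 0.19.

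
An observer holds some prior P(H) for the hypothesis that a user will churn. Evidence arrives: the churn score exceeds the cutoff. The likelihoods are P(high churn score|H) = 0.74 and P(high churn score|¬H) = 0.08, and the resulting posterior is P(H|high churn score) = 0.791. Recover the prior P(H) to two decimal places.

P(H) = 0.29

In odds form, posterior odds = prior odds × likelihood ratio, so prior odds = posterior odds ÷ LR.
Posterior odds = 0.791/(1−0.791) = 3.7847. LR = 0.74/0.08 = 9.2500.
Prior odds = 3.7847/9.2500 = 0.4092, so P(H) = 0.4092/(1+0.4092) ≈ 0.29.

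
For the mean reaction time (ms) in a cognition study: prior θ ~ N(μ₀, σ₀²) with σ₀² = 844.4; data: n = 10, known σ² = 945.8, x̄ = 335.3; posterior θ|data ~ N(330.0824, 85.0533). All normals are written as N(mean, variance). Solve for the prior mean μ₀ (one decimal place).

With known observation variance, the Normal–Normal posterior has precision τ_n = τ₀ + n/σ² and mean μ_n = (τ₀μ₀ + (n/σ²)x̄)/τ_n.
Here τ₀ = 1/844.4 = 0.001184 and τ_data = 10/945.8 = 0.010573, so τ_n = 0.011757.
Rearranging for μ₀: μ₀ = (μ_n·τ_n − τ_data·x̄)/τ₀ = (330.0824·0.011757 − 0.010573·335.3) / 0.001184 = 0.335652/0.001184 ≈ 283.5.

μ₀ = 283.5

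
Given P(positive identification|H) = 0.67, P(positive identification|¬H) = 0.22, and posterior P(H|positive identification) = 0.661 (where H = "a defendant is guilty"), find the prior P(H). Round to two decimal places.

P(H) = 0.39

In odds form, posterior odds = prior odds × likelihood ratio, so prior odds = posterior odds ÷ LR.
Posterior odds = 0.661/(1−0.661) = 1.9499. LR = 0.67/0.22 = 3.0455.
Prior odds = 1.9499/3.0455 = 0.6403, so P(H) = 0.6403/(1+0.6403) ≈ 0.39.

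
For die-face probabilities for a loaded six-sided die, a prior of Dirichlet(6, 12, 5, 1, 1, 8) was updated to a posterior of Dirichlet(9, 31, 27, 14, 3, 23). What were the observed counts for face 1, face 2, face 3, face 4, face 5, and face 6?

counts (3, 19, 22, 13, 2, 15)

For a Dirichlet(α) prior with multinomial counts c, the posterior is Dirichlet(α + c) componentwise.
Counts are posterior − prior componentwise: 9−6=3, 31−12=19, 27−5=22, 14−1=13, 3−1=2, 23−8=15.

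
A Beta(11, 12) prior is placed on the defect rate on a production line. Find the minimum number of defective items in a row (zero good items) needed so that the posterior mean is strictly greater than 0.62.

After k defective items and 0 good items the posterior is Beta(11+k, 12), with mean (11+k)/(11+12+k).
Set (11+k)/(23+k) > 0.62 and solve: k > (0.62·23 − 11)/(1 − 0.62) = 8.579.
The smallest integer exceeding 8.579 is 9, and checking k=9: (20)/(32) = 0.6250 > 0.62.

k = 9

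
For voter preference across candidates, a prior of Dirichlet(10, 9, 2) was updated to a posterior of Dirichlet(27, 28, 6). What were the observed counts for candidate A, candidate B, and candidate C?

counts (17, 19, 4)

For a Dirichlet(α) prior with multinomial counts c, the posterior is Dirichlet(α + c) componentwise.
Counts are posterior − prior componentwise: 27−10=17, 28−9=19, 6−2=4.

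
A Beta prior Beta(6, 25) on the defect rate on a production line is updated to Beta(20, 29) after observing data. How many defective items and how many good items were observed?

Under Beta–binomial conjugacy the posterior parameters are (a+s, b+f).
Match parameters: s=20−6=14, f=29−25=4.

14 defective items and 4 good items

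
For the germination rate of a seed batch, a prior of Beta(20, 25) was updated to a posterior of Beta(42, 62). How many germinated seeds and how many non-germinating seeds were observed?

Under Beta–binomial conjugacy the posterior parameters are (α+s, β+f).
Match parameters: s=42−20=22, f=62−25=37.

22 germinated seeds and 37 non-germinating seeds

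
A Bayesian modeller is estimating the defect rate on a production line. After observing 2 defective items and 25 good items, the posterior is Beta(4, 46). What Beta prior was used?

Beta is conjugate to the binomial likelihood: posterior = Beta(a+s, b+f).
Subtract the data counts: 4−2=2, 46−25=21.

Beta(2, 21)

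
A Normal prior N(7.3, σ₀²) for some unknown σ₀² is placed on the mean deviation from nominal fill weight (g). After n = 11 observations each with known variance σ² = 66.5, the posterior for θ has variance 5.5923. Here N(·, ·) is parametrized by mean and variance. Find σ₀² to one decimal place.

Posterior precision equals prior precision plus data precision: 1/σ_n² = 1/σ₀² + n/σ².
So 1/σ₀² = 1/5.5923 − 11/66.5 = 0.178817 − 0.165414 = 0.013403.
Hence σ₀² = 1/0.013403 ≈ 74.6.

σ₀² = 74.6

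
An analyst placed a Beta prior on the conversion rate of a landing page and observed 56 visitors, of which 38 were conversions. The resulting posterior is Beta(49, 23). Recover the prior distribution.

Beta(11, 5)

Under Beta–binomial conjugacy the posterior parameters are (a+s, b+f).
Subtract the data counts: 49−38=11, 23−18=5.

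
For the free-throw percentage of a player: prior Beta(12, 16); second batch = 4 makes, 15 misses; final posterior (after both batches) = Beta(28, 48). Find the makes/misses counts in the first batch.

Sequential conjugate updates are equivalent to a single update on the pooled data, so total successes = posterior α − prior α and total failures = posterior β − prior β.
Total across both batches: 28−12=16 makes, 48−16=32 misses.
Subtract the second batch: 16−4=12 makes and 32−15=17 misses.

12 makes and 17 misses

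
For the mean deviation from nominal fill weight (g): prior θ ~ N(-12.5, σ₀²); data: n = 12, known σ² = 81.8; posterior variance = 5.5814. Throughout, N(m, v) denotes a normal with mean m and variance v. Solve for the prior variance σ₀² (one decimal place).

σ₀² = 30.8

Posterior precision equals prior precision plus data precision: 1/σ_n² = 1/σ₀² + n/σ².
So 1/σ₀² = 1/5.5814 − 12/81.8 = 0.179167 − 0.146699 = 0.032468.
Hence σ₀² = 1/0.032468 ≈ 30.8.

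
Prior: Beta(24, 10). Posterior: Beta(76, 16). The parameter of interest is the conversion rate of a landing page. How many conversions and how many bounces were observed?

A Beta(a, b) prior with s successes and f failures in binomial data gives a Beta(a+s, b+f) posterior.
Match parameters: s=76−24=52, f=16−10=6.

52 conversions and 6 bounces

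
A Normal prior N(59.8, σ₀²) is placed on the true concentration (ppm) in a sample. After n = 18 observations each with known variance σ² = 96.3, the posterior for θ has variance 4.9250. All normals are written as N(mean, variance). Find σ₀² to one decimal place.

σ₀² = 62.0

For the Normal–Normal model with known σ², precisions add: τ_n = τ₀ + n/σ².
So 1/σ₀² = 1/4.9250 − 18/96.3 = 0.203046 − 0.186916 = 0.016130.
Hence σ₀² = 1/0.016130 ≈ 62.0.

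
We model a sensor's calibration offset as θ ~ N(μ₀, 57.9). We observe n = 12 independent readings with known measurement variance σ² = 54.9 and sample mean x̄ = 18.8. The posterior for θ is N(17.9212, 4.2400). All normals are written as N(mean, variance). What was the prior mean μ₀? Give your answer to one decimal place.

The posterior mean is a precision-weighted average: μ_n = (τ₀μ₀ + τ_data·x̄)/(τ₀+τ_data), with τ₀=1/σ₀² and τ_data=n/σ².
Here τ₀ = 1/57.9 = 0.017271 and τ_data = 12/54.9 = 0.218579, so τ_n = 0.235850.
Rearranging for μ₀: μ₀ = (μ_n·τ_n − τ_data·x̄)/τ₀ = (17.9212·0.235850 − 0.218579·18.8) / 0.017271 = 0.117430/0.017271 ≈ 6.8.

μ₀ = 6.8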